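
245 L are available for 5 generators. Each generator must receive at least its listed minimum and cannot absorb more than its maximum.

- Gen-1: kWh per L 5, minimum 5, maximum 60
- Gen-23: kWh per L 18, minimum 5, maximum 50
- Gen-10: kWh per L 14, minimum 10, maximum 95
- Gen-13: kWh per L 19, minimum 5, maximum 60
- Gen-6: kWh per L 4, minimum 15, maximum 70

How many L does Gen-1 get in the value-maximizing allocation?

25

Meeting every minimum uses 5+5+10+5+15 = 40 L, leaving 205.
Order the generators by kWh per L: Gen-13 19 > Gen-23 18 > Gen-10 14 > Gen-1 5 > Gen-6 4.
Gen-13 takes 55 more to reach its cap of 60 — 150 left.
Gen-23 takes 45 more to reach its cap of 50 — 105 left.
Gen-10 takes 85 more to reach its cap of 95 — 20 left.
Only 20 left; Gen-1 takes them to reach 25.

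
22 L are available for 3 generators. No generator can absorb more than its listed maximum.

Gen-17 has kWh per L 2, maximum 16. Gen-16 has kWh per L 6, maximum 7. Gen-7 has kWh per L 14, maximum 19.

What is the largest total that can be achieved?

284

Highest kWh per L first: Gen-7 14 > Gen-16 6 > Gen-17 2.
Gen-7: +19 to 19 (cap) ; 3 left.
Only 3 left; Gen-16 takes them to reach 3.
Total = 6×3 + 14×19 = 284.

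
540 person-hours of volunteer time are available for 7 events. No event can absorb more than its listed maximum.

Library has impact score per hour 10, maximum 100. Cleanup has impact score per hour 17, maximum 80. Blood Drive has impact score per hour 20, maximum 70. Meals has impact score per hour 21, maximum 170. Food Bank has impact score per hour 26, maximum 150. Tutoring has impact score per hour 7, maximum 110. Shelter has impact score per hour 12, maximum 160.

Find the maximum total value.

11070

Highest impact score per hour first: Food Bank 26 > Meals 21 > Blood Drive 20 > Cleanup 17 > Shelter 12 > Library 10 > Tutoring 7.
Food Bank: +150 to 150 (cap) → 390 left.
Give Meals 170 to hit its cap of 170 → 220 left.
Blood Drive takes 70 to reach its cap of 70 → 150 left.
Give Cleanup 80 to hit its cap of 80 → 70 left.
Shelter has room for 160 but only 70 remain, so it gets 70.
Total = 17×80 + 20×70 + 21×170 + 26×150 + 12×70 = 11070.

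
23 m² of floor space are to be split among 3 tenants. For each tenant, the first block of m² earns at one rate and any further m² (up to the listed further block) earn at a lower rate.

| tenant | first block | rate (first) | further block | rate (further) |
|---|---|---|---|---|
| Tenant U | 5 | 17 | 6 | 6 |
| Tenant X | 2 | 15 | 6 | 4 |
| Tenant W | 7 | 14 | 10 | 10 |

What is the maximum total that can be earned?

303

Rank every tier by rate: Tenant U/tier1 17 > Tenant X/tier1 15 > Tenant W/tier1 14 > Tenant W/tier2 10 > Tenant U/tier2 6 > Tenant X/tier2 4.
Tenant U tier1 at 17: fill all 5 — 18 left.
Tenant X/tier1 (15): +2 — 16 left.
Tenant W tier1 at 14: fill all 7 — 9 left.
Tenant W tier2 at 10: only 9 left, fill 9.
Total = 17×5 + 15×2 + 14×7 + 10×9 = 303.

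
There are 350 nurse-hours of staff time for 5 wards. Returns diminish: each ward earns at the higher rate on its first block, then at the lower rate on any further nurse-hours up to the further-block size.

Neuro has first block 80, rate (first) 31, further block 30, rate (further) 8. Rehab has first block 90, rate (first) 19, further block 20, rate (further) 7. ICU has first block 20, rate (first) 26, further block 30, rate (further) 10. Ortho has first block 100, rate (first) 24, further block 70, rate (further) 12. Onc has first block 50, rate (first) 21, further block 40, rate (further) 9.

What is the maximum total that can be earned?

8280

Order all 10 blocks by rate: Neuro/tier1 31 > ICU/tier1 26 > Ortho/tier1 24 > Onc/tier1 21 > Rehab/tier1 19 > Ortho/tier2 12 > ICU/tier2 10 > Onc/tier2 9 > Neuro/tier2 8 > Rehab/tier2 7.
Fill Neuro tier1 block (80 at 31) → 270 left.
Fill ICU tier1 block (20 at 26) → 250 left.
Ortho/tier1 (24): +100 → 150 left.
Onc/tier1 (21): +50 → 100 left.
Rehab tier1 at 19: fill all 90 → 10 left.
10 remain; put them into Ortho tier2 at 12.
Total = 31×80 + 26×20 + 24×100 + 21×50 + 19×90 + 12×10 = 8280.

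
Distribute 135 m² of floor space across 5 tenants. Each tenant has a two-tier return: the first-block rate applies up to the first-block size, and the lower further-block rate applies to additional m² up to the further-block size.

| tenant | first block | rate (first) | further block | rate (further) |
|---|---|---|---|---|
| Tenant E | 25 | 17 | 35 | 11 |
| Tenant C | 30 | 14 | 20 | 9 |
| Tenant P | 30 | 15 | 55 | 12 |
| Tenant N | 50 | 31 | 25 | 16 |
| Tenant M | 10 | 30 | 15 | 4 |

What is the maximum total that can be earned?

3050

Order all 10 blocks by rate: Tenant N/T1 31 > Tenant M/T1 30 > Tenant E/T1 17 > Tenant N/T2 16 > Tenant P/T1 15 > Tenant C/T1 14 > Tenant P/T2 12 > Tenant E/T2 11 > Tenant C/T2 9 > Tenant M/T2 4.
Tenant N/T1 (31): +50 → 85 left.
Fill Tenant M T1 block (10 at 30) → 75 left.
Fill Tenant E T1 block (25 at 17) → 50 left.
Fill Tenant N T2 block (25 at 16) → 25 left.
Tenant P T1 at 15: only 25 left, fill 25.
Total = 31×50 + 30×10 + 17×25 + 16×25 + 15×25 = 3050.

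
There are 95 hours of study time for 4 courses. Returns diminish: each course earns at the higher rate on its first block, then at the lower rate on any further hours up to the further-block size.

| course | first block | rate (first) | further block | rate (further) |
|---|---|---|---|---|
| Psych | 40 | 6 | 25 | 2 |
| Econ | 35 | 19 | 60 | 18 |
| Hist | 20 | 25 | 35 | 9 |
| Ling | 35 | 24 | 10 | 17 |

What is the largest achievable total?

2095

Treat each block as its own option and order by rate: Hist/tier1 25 > Ling/tier1 24 > Econ/tier1 19 > Econ/tier2 18 > Ling/tier2 17 > Hist/tier2 9 > Psych/tier1 6 > Psych/tier2 2.
Hist tier1 at 25: fill all 20 → 75 left.
Fill Ling tier1 block (35 at 24) → 40 left.
Econ/tier1 (19): +35 → 5 left.
Econ tier2 at 18: only 5 left, fill 5.
Total = 25×20 + 24×35 + 19×35 + 18×5 = 2095.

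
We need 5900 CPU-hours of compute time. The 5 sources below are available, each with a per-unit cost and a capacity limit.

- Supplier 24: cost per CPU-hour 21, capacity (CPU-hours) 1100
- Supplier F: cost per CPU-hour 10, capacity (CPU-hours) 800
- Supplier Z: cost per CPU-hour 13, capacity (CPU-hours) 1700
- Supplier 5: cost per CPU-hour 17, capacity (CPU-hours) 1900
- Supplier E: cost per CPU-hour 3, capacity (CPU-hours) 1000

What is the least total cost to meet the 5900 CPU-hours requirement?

75900

Cheapest first:
Take 1000 from Supplier E at 3 → need 4900 more.
Take 800 from Supplier F at 10 → need 4100 more.
Supplier Z (13): use full 1700 → 2400 CPU-hours to go.
Supplier 5 (17): use full 1900 → 500 CPU-hours to go.
Supplier 24 (21): take the remaining 500 → done.
Cost = 1000×3 + 800×10 + 1700×13 + 1900×17 + 500×21 = 75900.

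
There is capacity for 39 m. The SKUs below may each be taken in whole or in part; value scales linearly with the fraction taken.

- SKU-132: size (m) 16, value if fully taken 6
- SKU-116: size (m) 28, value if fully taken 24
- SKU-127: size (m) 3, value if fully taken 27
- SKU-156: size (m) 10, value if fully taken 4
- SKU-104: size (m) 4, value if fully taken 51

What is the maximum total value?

103.6

Rank by value-to-size ratio: SKU-104 51/4≈12.8, SKU-127 27/3≈9, SKU-116 24/28≈0.857, SKU-156 4/10≈0.4, SKU-132 6/16≈0.375.
SKU-104: take in full, 4 m for value 51 → 35 left.
Take all of SKU-127 (3 m, value 27) → 32 m left.
Take all of SKU-116 (28 m, value 24) → 4 m left.
Only 4 m remain; take 4/10 of SKU-156 for value 4×4/10 = 1.6.
Total value = 103.6.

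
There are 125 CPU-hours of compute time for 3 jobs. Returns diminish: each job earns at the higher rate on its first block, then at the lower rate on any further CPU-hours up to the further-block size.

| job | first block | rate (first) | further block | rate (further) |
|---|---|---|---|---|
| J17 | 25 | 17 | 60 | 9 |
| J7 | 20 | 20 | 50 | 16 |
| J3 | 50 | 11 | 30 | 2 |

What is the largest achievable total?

Treat each block as its own option and order by rate: J7/tier1 20 > J17/tier1 17 > J7/tier2 16 > J3/tier1 11 > J17/tier2 9 > J3/tier2 2.
Fill J7 tier1 block (20 at 20) ; 105 left.
Fill J17 tier1 block (25 at 17) ; 80 left.
J7 tier2 at 16: fill all 50 ; 30 left.
J3 tier1 at 11: only 30 left, fill 30.
Total = 20×20 + 17×25 + 16×50 + 11×30 = 1955.

1955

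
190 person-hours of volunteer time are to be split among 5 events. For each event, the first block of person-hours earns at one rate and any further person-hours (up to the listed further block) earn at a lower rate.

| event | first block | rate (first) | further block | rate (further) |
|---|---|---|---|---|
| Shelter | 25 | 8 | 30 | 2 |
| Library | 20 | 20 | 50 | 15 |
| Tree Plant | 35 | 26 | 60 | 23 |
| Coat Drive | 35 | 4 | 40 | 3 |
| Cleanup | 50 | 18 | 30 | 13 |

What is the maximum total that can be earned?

Rank every tier by rate: Tree Plant/T1 26 > Tree Plant/T2 23 > Library/T1 20 > Cleanup/T1 18 > Library/T2 15 > Cleanup/T2 13 > Shelter/T1 8 > Coat Drive/T1 4 > Coat Drive/T2 3 > Shelter/T2 2.
Tree Plant/T1 (26): +35 → 155 left.
Tree Plant T2 at 23: fill all 60 → 95 left.
Library T1 at 20: fill all 20 → 75 left.
Cleanup/T1 (18): +50 → 25 left.
Library T2 at 15: only 25 left, fill 25.
Total = 26×35 + 23×60 + 20×20 + 18×50 + 15×25 = 3965.

3965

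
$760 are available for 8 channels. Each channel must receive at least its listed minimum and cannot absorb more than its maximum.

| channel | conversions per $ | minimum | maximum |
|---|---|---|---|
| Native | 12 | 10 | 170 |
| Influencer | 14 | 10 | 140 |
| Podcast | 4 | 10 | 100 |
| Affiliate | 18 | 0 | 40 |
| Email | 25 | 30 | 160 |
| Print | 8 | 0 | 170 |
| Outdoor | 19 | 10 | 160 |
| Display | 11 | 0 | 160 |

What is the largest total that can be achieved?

Meeting every minimum uses 10+10+10+0+30+0+10+0 = 70 $, leaving 690.
Order the channels by conversions per $: Email 25 > Outdoor 19 > Affiliate 18 > Influencer 14 > Native 12 > Display 11 > Print 8 > Podcast 4.
Email takes 130 more to reach its cap of 160 ; 560 left.
Give Outdoor 150 more to hit its cap of 160 ; 410 left.
Give Affiliate 40 more to hit its cap of 40 ; 370 left.
Give Influencer 130 more to hit its cap of 140 ; 240 left.
Native: +160 to 170 (cap) ; 80 left.
Display: +80 (room for 160) → 80. Pool exhausted.
Total = 12×170 + 14×140 + 4×10 + 18×40 + 25×160 + 19×160 + 11×80 = 12680.

12680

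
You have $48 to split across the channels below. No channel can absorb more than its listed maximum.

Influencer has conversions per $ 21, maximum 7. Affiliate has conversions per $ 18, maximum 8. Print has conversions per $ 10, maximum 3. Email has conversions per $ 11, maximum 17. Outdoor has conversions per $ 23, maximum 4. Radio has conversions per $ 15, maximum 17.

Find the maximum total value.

Rank by conversions per $: Outdoor 23 > Influencer 21 > Affiliate 18 > Radio 15 > Email 11 > Print 10.
Outdoor takes 4 to reach its cap of 4 → 44 left.
Influencer takes 7 to reach its cap of 7 → 37 left.
Affiliate takes 8 to reach its cap of 8 → 29 left.
Radio takes 17 to reach its cap of 17 → 12 left.
Email: +12 (room for 17) → 12. Pool exhausted.
Total = 21×7 + 18×8 + 11×12 + 23×4 + 15×17 = 770.

770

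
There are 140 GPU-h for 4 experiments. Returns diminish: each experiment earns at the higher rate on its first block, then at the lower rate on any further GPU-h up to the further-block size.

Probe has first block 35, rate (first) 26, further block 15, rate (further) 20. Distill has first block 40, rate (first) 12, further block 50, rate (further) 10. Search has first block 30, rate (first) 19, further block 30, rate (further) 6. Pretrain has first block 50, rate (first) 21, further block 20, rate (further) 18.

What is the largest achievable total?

3010

Order all 8 blocks by rate: Probe/tier1 26 > Pretrain/tier1 21 > Probe/tier2 20 > Search/tier1 19 > Pretrain/tier2 18 > Distill/tier1 12 > Distill/tier2 10 > Search/tier2 6.
Probe/tier1 (26): +35 — 105 left.
Fill Pretrain tier1 block (50 at 21) — 55 left.
Fill Probe tier2 block (15 at 20) — 40 left.
Search/tier1 (19): +30 — 10 left.
Pretrain/tier2: +10 of 20 at 18; pool empty.
Total = 26×35 + 21×50 + 20×15 + 19×30 + 18×10 = 3010.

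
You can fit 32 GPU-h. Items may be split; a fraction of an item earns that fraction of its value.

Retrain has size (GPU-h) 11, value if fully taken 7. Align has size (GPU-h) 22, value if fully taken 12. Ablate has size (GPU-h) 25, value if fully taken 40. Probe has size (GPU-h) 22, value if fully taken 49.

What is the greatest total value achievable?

Rank by value-to-size ratio: Probe 49/22≈2.23, Ablate 40/25≈1.6, Retrain 7/11≈0.636, Align 12/22≈0.545.
Take all of Probe (22 GPU-h, value 49) — 10 GPU-h left.
Fill the last 10 GPU-h with part of Ablate: 10/25 of it earns 16.
Total value = 65.

65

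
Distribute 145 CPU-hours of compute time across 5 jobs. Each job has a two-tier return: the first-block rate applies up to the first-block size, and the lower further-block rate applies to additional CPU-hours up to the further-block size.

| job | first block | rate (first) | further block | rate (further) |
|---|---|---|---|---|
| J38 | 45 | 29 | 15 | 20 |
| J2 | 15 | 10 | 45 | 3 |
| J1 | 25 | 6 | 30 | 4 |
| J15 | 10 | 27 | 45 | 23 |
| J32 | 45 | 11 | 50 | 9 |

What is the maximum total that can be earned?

Order all 10 blocks by rate: J38/tier1 29 > J15/tier1 27 > J15/tier2 23 > J38/tier2 20 > J32/tier1 11 > J2/tier1 10 > J32/tier2 9 > J1/tier1 6 > J1/tier2 4 > J2/tier2 3.
J38/tier1 (29): +45 — 100 left.
J15/tier1 (27): +10 — 90 left.
Fill J15 tier2 block (45 at 23) — 45 left.
Fill J38 tier2 block (15 at 20) — 30 left.
30 remain; put them into J32 tier1 at 11.
Total = 29×45 + 27×10 + 23×45 + 20×15 + 11×30 = 3240.

3240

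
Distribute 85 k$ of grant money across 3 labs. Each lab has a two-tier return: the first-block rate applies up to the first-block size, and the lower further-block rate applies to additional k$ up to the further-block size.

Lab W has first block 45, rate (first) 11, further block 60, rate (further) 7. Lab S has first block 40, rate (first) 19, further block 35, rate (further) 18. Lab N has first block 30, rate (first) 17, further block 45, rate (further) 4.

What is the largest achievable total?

Order all 6 blocks by rate: Lab S/tier1 19 > Lab S/tier2 18 > Lab N/tier1 17 > Lab W/tier1 11 > Lab W/tier2 7 > Lab N/tier2 4.
Lab S tier1 at 19: fill all 40 → 45 left.
Lab S/tier2 (18): +35 → 10 left.
Lab N/tier1: +10 of 30 at 17; pool empty.
Total = 19×40 + 18×35 + 17×10 = 1560.

1560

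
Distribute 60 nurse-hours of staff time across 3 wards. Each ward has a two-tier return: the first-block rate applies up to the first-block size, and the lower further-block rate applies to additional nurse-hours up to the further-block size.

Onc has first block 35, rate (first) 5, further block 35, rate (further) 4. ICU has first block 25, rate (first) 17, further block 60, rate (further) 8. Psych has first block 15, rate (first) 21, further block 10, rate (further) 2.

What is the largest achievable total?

Rank every tier by rate: Psych/tier1 21 > ICU/tier1 17 > ICU/tier2 8 > Onc/tier1 5 > Onc/tier2 4 > Psych/tier2 2.
Psych/tier1 (21): +15 — 45 left.
ICU/tier1 (17): +25 — 20 left.
ICU/tier2: +20 of 60 at 8; pool empty.
Total = 21×15 + 17×25 + 8×20 = 900.

900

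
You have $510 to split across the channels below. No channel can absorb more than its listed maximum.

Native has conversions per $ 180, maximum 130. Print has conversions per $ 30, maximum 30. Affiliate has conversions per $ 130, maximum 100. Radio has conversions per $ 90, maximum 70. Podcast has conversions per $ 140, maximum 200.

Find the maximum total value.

Highest conversions per $ first: Native 180 > Podcast 140 > Affiliate 130 > Radio 90 > Print 30.
Native takes 130 to reach its cap of 130 ; 380 left.
Podcast: +200 to 200 (cap) ; 180 left.
Affiliate: +100 to 100 (cap) ; 80 left.
Radio takes 70 to reach its cap of 70 ; 10 left.
Print has room for 30 but only 10 remain, so it gets 10.
Total = 180×130 + 30×10 + 130×100 + 90×70 + 140×200 = 71000.

71000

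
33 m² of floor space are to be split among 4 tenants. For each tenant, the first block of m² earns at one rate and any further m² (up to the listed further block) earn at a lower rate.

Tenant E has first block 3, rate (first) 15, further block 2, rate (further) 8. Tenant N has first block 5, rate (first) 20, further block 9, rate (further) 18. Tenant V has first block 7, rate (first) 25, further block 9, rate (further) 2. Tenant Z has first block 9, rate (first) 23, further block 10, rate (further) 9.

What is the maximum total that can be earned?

689

Order all 8 blocks by rate: Tenant V/T1 25 > Tenant Z/T1 23 > Tenant N/T1 20 > Tenant N/T2 18 > Tenant E/T1 15 > Tenant Z/T2 9 > Tenant E/T2 8 > Tenant V/T2 2.
Fill Tenant V T1 block (7 at 25) — 26 left.
Tenant Z T1 at 23: fill all 9 — 17 left.
Tenant N/T1 (20): +5 — 12 left.
Tenant N/T2 (18): +9 — 3 left.
Fill Tenant E T1 block (3 at 15) — 0 left.
Total = 25×7 + 23×9 + 20×5 + 18×9 + 15×3 = 689.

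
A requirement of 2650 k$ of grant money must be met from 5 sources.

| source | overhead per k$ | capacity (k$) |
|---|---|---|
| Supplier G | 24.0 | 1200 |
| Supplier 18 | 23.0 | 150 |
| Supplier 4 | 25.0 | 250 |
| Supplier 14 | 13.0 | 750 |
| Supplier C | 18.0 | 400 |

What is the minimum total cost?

Cheapest first:
Supplier 14 at 13.0: take all 750 k$ ; 1900 still needed.
Supplier C at 18.0: take all 400 k$ ; 1500 still needed.
Supplier 18 at 23.0: take all 150 k$ ; 1350 still needed.
Supplier G at 24.0: take all 1200 k$ ; 150 still needed.
Take 150 from Supplier 4 at 25.0 to finish.
Cost = 750×13.0 + 400×18.0 + 150×23.0 + 1200×24.0 + 150×25.0 = 52950.

52950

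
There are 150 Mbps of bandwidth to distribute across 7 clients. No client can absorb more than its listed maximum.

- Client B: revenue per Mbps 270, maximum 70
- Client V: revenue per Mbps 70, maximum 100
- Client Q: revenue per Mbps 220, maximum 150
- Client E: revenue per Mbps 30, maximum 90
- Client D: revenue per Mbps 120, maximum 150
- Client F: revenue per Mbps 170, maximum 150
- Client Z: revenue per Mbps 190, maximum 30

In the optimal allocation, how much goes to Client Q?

Highest revenue per Mbps first: Client B 270 > Client Q 220 > Client Z 190 > Client F 170 > Client D 120 > Client V 70 > Client E 30.
Give Client B 70 to hit its cap of 70 → 80 left.
Client Q: +80 (room for 150) → 80. Pool exhausted.

80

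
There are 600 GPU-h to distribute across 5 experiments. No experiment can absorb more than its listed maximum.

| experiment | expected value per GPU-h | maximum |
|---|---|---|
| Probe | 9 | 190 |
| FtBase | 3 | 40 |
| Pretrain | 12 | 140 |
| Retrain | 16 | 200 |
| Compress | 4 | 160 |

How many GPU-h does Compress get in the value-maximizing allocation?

70

Highest expected value per GPU-h first: Retrain 16 > Pretrain 12 > Probe 9 > Compress 4 > FtBase 3.
Give Retrain 200 to hit its cap of 200 — 400 left.
Give Pretrain 140 to hit its cap of 140 — 260 left.
Probe: +190 to 190 (cap) — 70 left.
Only 70 left; Compress takes them to reach 70.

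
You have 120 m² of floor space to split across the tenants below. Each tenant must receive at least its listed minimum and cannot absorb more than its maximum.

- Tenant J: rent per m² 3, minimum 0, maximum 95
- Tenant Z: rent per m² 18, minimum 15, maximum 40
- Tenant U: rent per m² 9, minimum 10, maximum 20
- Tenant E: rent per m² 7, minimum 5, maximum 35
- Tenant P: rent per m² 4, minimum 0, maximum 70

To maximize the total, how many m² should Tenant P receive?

25

Meeting every minimum uses 0+15+10+5+0 = 30 m², leaving 90.
Highest rent per m² first: Tenant Z 18 > Tenant U 9 > Tenant E 7 > Tenant P 4 > Tenant J 3.
Give Tenant Z 25 more to hit its cap of 40 ; 65 left.
Give Tenant U 10 more to hit its cap of 20 ; 55 left.
Tenant E: +30 to 35 (cap) ; 25 left.
Only 25 left; Tenant P takes them to reach 25.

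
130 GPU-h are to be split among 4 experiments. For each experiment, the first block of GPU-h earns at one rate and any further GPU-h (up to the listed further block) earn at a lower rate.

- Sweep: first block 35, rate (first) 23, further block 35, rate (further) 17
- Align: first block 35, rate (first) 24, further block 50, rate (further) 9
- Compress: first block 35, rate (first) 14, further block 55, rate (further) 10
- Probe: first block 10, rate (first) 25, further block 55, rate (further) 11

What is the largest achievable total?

2700

Rank every tier by rate: Probe/T1 25 > Align/T1 24 > Sweep/T1 23 > Sweep/T2 17 > Compress/T1 14 > Probe/T2 11 > Compress/T2 10 > Align/T2 9.
Fill Probe T1 block (10 at 25) ; 120 left.
Fill Align T1 block (35 at 24) ; 85 left.
Sweep/T1 (23): +35 ; 50 left.
Sweep T2 at 17: fill all 35 ; 15 left.
15 remain; put them into Compress T1 at 14.
Total = 25×10 + 24×35 + 23×35 + 17×35 + 14×15 = 2700.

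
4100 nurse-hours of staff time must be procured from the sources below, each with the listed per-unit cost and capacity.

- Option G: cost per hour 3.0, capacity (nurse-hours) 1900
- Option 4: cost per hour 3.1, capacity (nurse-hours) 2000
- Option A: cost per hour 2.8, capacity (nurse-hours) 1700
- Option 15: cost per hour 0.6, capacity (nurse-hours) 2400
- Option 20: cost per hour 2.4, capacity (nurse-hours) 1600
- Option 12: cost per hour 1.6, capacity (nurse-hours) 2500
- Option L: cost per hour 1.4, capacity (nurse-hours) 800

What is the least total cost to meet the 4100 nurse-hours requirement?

Fill from the cheapest source first.
Option 15 (0.6): use full 2400 → 1700 nurse-hours to go.
Option L (1.4): use full 800 → 900 nurse-hours to go.
Take 900 from Option 12 at 1.6 to finish.
Option 20, Option A, Option G, Option 4: unused.
Cost = 2400×0.6 + 800×1.4 + 900×1.6 = 4000.

4000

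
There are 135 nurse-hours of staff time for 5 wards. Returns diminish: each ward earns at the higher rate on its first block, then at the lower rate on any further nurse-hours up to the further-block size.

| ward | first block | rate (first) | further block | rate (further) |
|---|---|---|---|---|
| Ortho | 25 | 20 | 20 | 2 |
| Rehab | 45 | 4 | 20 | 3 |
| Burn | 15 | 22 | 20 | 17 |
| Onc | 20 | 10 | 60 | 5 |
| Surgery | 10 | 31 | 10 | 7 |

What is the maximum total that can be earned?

1925

Treat each block as its own option and order by rate: Surgery/tier1 31 > Burn/tier1 22 > Ortho/tier1 20 > Burn/tier2 17 > Onc/tier1 10 > Surgery/tier2 7 > Onc/tier2 5 > Rehab/tier1 4 > Rehab/tier2 3 > Ortho/tier2 2.
Surgery/tier1 (31): +10 ; 125 left.
Fill Burn tier1 block (15 at 22) ; 110 left.
Ortho tier1 at 20: fill all 25 ; 85 left.
Burn/tier2 (17): +20 ; 65 left.
Onc tier1 at 10: fill all 20 ; 45 left.
Surgery/tier2 (7): +10 ; 35 left.
35 remain; put them into Onc tier2 at 5.
Total = 31×10 + 22×15 + 20×25 + 17×20 + 10×20 + 7×10 + 5×35 = 1925.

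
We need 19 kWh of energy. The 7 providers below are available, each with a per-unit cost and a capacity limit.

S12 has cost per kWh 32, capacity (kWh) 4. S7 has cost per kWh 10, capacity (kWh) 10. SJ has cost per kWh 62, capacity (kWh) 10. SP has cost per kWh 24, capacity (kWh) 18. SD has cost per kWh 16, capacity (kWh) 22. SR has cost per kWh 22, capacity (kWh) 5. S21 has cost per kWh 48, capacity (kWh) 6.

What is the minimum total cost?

Cheapest first:
S7 (10): use full 10 → 9 kWh to go.
Take 9 from SD at 16 to finish.
SR, SP, S12, S21, SJ: unused.
Cost = 10×10 + 9×16 = 244.

244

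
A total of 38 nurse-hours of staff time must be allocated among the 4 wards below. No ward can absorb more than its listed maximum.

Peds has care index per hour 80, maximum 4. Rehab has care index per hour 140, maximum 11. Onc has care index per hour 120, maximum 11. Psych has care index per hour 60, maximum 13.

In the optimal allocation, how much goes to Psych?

Highest care index per hour first: Rehab 140 > Onc 120 > Peds 80 > Psych 60.
Rehab takes 11 to reach its cap of 11 → 27 left.
Give Onc 11 to hit its cap of 11 → 16 left.
Give Peds 4 to hit its cap of 4 → 12 left.
Psych has room for 13 but only 12 remain, so it gets 12.

12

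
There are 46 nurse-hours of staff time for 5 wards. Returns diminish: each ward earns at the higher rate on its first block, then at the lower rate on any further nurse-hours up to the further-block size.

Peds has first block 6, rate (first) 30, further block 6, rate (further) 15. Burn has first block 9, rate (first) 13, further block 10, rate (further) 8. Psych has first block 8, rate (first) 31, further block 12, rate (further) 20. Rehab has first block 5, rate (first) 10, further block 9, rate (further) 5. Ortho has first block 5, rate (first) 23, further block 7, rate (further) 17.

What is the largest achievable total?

1018

Treat each block as its own option and order by rate: Psych/T1 31 > Peds/T1 30 > Ortho/T1 23 > Psych/T2 20 > Ortho/T2 17 > Peds/T2 15 > Burn/T1 13 > Rehab/T1 10 > Burn/T2 8 > Rehab/T2 5.
Psych/T1 (31): +8 → 38 left.
Fill Peds T1 block (6 at 30) → 32 left.
Fill Ortho T1 block (5 at 23) → 27 left.
Fill Psych T2 block (12 at 20) → 15 left.
Ortho/T2 (17): +7 → 8 left.
Fill Peds T2 block (6 at 15) → 2 left.
Burn/T1: +2 of 9 at 13; pool empty.
Total = 31×8 + 30×6 + 23×5 + 20×12 + 17×7 + 15×6 + 13×2 = 1018.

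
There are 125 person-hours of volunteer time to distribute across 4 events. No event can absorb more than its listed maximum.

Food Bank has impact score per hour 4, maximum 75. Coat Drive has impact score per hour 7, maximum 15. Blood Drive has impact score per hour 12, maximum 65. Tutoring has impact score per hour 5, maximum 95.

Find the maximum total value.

Highest impact score per hour first: Blood Drive 12 > Coat Drive 7 > Tutoring 5 > Food Bank 4.
Blood Drive: +65 to 65 (cap) → 60 left.
Give Coat Drive 15 to hit its cap of 15 → 45 left.
Tutoring has room for 95 but only 45 remain, so it gets 45.
Total = 7×15 + 12×65 + 5×45 = 1110.

1110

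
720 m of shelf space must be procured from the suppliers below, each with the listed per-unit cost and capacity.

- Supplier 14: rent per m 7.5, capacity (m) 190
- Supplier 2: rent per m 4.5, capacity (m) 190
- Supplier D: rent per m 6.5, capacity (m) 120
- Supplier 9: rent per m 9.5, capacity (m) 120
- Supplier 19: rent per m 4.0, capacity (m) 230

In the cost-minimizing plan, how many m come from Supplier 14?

180

Fill from the cheapest supplier first.
Take 230 from Supplier 19 at 4.0 ; need 490 more.
Supplier 2 at 4.5: take all 190 m ; 300 still needed.
Take 120 from Supplier D at 6.5 ; need 180 more.
Supplier 14 (7.5): take the remaining 180 ; done.
Supplier 9: unused.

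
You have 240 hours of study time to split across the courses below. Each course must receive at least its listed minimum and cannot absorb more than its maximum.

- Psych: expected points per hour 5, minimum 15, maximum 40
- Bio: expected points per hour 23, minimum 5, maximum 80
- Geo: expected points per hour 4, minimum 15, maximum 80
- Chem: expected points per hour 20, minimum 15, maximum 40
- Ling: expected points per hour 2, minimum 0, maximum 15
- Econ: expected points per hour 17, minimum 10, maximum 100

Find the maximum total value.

4305

Meeting every minimum uses 15+5+15+15+0+10 = 60 hours, leaving 180.
Order the courses by expected points per hour: Bio 23 > Chem 20 > Econ 17 > Psych 5 > Geo 4 > Ling 2.
Bio: +75 to 80 (cap) — 105 left.
Give Chem 25 more to hit its cap of 40 — 80 left.
Econ: +80 (room for 90) → 90. Pool exhausted.
Total = 5×15 + 23×80 + 4×15 + 20×40 + 17×90 = 4305.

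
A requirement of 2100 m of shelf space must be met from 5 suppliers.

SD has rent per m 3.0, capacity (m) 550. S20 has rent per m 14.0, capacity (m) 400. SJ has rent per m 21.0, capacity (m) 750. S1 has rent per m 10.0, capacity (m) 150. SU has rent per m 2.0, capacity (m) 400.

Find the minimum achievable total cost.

Use suppliers in increasing cost order.
SU at 2.0: take all 400 m ; 1700 still needed.
SD at 3.0: take all 550 m ; 1150 still needed.
Take 150 from S1 at 10.0 ; need 1000 more.
S20 at 14.0: take all 400 m ; 600 still needed.
SJ (21.0): take the remaining 600 ; done.
Cost = 400×2.0 + 550×3.0 + 150×10.0 + 400×14.0 + 600×21.0 = 22150.

22150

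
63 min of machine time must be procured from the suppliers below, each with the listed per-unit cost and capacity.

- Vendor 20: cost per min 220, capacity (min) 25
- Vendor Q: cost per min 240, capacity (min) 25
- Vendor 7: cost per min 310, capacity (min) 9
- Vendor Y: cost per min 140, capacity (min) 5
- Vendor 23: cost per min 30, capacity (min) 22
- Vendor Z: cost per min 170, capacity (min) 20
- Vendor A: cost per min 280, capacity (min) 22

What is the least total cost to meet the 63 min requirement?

8280

Fill from the cheapest supplier first.
Vendor 23 at 30: take all 22 min → 41 still needed.
Vendor Y at 140: take all 5 min → 36 still needed.
Vendor Z at 170: take all 20 min → 16 still needed.
Vendor 20 at 220: take 16 of its 25 → requirement met.
Vendor Q, Vendor A, Vendor 7: unused.
Cost = 22×30 + 5×140 + 20×170 + 16×220 = 8280.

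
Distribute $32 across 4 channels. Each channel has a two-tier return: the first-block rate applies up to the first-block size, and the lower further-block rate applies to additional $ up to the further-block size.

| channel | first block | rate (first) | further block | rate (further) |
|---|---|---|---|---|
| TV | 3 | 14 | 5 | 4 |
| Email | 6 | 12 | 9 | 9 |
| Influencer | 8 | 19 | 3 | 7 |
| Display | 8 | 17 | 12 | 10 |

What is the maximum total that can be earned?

472

Rank every tier by rate: Influencer/first 19 > Display/first 17 > TV/first 14 > Email/first 12 > Display/second 10 > Email/second 9 > Influencer/second 7 > TV/second 4.
Influencer first at 19: fill all 8 ; 24 left.
Display first at 17: fill all 8 ; 16 left.
Fill TV first block (3 at 14) ; 13 left.
Email/first (12): +6 ; 7 left.
7 remain; put them into Display second at 10.
Total = 19×8 + 17×8 + 14×3 + 12×6 + 10×7 = 472.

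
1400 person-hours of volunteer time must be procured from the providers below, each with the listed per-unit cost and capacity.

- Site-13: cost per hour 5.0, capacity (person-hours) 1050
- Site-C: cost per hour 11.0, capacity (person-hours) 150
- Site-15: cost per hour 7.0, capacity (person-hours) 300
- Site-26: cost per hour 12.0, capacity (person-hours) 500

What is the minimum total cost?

Fill from the cheapest provider first.
Take 1050 from Site-13 at 5.0 — need 350 more.
Site-15 at 7.0: take all 300 person-hours — 50 still needed.
Take 50 from Site-C at 11.0 to finish.
Site-26: unused.
Cost = 1050×5.0 + 300×7.0 + 50×11.0 = 7900.

7900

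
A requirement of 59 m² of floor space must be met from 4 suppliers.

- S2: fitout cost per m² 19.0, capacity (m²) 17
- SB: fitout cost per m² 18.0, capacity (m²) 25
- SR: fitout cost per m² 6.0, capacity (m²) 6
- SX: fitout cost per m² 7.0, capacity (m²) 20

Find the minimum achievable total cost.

Use suppliers in increasing cost order.
SR at 6.0: take all 6 m² ; 53 still needed.
Take 20 from SX at 7.0 ; need 33 more.
Take 25 from SB at 18.0 ; need 8 more.
S2 (19.0): take the remaining 8 ; done.
Cost = 6×6.0 + 20×7.0 + 25×18.0 + 8×19.0 = 778.

778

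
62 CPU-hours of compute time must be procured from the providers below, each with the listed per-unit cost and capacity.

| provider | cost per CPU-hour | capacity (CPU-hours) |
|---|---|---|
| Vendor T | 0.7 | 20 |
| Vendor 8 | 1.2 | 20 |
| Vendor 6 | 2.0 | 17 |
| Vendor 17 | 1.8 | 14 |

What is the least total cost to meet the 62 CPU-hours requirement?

79.2

Use providers in increasing cost order.
Vendor T at 0.7: take all 20 CPU-hours ; 42 still needed.
Take 20 from Vendor 8 at 1.2 ; need 22 more.
Vendor 17 at 1.8: take all 14 CPU-hours ; 8 still needed.
Take 8 from Vendor 6 at 2.0 to finish.
Cost = 20×0.7 + 20×1.2 + 14×1.8 + 8×2.0 = 79.2.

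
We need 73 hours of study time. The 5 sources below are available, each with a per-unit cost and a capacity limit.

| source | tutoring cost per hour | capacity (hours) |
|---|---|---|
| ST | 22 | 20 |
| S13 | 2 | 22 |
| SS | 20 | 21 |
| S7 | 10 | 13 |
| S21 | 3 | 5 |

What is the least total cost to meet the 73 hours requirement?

Use sources in increasing cost order.
Take 22 from S13 at 2 ; need 51 more.
Take 5 from S21 at 3 ; need 46 more.
Take 13 from S7 at 10 ; need 33 more.
Take 21 from SS at 20 ; need 12 more.
ST (22): take the remaining 12 ; done.
Cost = 22×2 + 5×3 + 13×10 + 21×20 + 12×22 = 873.

873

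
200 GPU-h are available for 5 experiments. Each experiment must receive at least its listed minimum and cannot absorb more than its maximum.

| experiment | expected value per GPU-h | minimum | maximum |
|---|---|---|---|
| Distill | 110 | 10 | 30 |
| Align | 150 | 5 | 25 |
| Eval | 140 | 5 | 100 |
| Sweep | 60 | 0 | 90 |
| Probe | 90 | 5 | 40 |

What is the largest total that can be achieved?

Meeting every minimum uses 10+5+5+0+5 = 25 GPU-h, leaving 175.
Order the experiments by expected value per GPU-h: Align 150 > Eval 140 > Distill 110 > Probe 90 > Sweep 60.
Align takes 20 more to reach its cap of 25 — 155 left.
Eval: +95 to 100 (cap) — 60 left.
Distill: +20 to 30 (cap) — 40 left.
Probe takes 35 more to reach its cap of 40 — 5 left.
Sweep has room for 90 more but only 5 remain, so it gets 5.
Total = 110×30 + 150×25 + 140×100 + 60×5 + 90×40 = 24950.

24950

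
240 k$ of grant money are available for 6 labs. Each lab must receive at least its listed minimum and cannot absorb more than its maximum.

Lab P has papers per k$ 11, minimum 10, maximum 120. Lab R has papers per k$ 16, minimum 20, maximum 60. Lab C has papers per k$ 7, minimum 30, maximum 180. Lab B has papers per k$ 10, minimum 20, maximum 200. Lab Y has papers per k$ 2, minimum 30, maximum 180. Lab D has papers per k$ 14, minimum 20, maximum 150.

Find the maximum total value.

2800

Meeting every minimum uses 10+20+30+20+30+20 = 130 k$, leaving 110.
Order the labs by papers per k$: Lab R 16 > Lab D 14 > Lab P 11 > Lab B 10 > Lab C 7 > Lab Y 2.
Lab R takes 40 more to reach its cap of 60 — 70 left.
Lab D: +70 (room for 130) → 90. Pool exhausted.
Total = 11×10 + 16×60 + 7×30 + 10×20 + 2×30 + 14×90 = 2800.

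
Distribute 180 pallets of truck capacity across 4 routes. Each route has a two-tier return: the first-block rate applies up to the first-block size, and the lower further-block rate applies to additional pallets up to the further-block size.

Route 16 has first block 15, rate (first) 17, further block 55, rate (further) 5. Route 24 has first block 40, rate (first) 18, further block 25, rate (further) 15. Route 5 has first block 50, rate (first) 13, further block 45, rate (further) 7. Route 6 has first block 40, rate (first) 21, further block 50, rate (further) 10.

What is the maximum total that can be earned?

2940

Order all 8 blocks by rate: Route 6/tier1 21 > Route 24/tier1 18 > Route 16/tier1 17 > Route 24/tier2 15 > Route 5/tier1 13 > Route 6/tier2 10 > Route 5/tier2 7 > Route 16/tier2 5.
Route 6/tier1 (21): +40 — 140 left.
Route 24/tier1 (18): +40 — 100 left.
Route 16 tier1 at 17: fill all 15 — 85 left.
Route 24 tier2 at 15: fill all 25 — 60 left.
Route 5/tier1 (13): +50 — 10 left.
Route 6/tier2: +10 of 50 at 10; pool empty.
Total = 21×40 + 18×40 + 17×15 + 15×25 + 13×50 + 10×10 = 2940.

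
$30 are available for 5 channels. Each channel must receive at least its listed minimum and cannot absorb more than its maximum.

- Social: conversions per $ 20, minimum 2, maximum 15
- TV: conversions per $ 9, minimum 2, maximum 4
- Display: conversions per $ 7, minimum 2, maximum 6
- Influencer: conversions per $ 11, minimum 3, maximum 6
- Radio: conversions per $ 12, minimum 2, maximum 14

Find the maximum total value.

461

Meeting every minimum uses 2+2+2+3+2 = 11 $, leaving 19.
Highest conversions per $ first: Social 20 > Radio 12 > Influencer 11 > TV 9 > Display 7.
Give Social 13 more to hit its cap of 15 ; 6 left.
Radio: +6 (room for 12) → 8. Pool exhausted.
Total = 20×15 + 9×2 + 7×2 + 11×3 + 12×8 = 461.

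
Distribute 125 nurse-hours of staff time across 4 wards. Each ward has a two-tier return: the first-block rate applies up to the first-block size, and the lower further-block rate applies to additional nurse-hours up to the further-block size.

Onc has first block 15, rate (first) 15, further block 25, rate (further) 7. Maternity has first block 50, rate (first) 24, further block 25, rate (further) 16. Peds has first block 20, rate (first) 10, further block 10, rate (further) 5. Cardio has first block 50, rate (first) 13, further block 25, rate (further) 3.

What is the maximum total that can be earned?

2280

Rank every tier by rate: Maternity/first 24 > Maternity/second 16 > Onc/first 15 > Cardio/first 13 > Peds/first 10 > Onc/second 7 > Peds/second 5 > Cardio/second 3.
Maternity first at 24: fill all 50 → 75 left.
Maternity second at 16: fill all 25 → 50 left.
Onc first at 15: fill all 15 → 35 left.
Cardio first at 13: only 35 left, fill 35.
Total = 24×50 + 16×25 + 15×15 + 13×35 = 2280.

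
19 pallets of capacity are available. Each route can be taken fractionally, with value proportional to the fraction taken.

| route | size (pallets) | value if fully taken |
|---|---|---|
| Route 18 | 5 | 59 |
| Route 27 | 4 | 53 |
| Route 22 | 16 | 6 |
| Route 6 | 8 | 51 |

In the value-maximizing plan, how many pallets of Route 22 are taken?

Sort by value density: Route 27 53/4≈13.2, Route 18 59/5≈11.8, Route 6 51/8≈6.38, Route 22 6/16≈0.375.
All 4 pallets of Route 27 fit (value 53) — 15 remain.
Route 18: take in full, 5 pallets for value 59 — 10 left.
All 8 pallets of Route 6 fit (value 51) — 2 remain.
2 pallets left: a 2/16 share of Route 22 gives 6×2/16 = 0.75.

2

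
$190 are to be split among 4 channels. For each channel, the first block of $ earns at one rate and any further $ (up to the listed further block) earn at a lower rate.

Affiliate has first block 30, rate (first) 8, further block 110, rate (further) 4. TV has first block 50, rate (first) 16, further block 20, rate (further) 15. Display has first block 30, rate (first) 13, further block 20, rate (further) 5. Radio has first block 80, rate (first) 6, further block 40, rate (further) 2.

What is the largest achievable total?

Treat each block as its own option and order by rate: TV/T1 16 > TV/T2 15 > Display/T1 13 > Affiliate/T1 8 > Radio/T1 6 > Display/T2 5 > Affiliate/T2 4 > Radio/T2 2.
TV/T1 (16): +50 — 140 left.
TV T2 at 15: fill all 20 — 120 left.
Fill Display T1 block (30 at 13) — 90 left.
Fill Affiliate T1 block (30 at 8) — 60 left.
Radio/T1: +60 of 80 at 6; pool empty.
Total = 16×50 + 15×20 + 13×30 + 8×30 + 6×60 = 2090.

2090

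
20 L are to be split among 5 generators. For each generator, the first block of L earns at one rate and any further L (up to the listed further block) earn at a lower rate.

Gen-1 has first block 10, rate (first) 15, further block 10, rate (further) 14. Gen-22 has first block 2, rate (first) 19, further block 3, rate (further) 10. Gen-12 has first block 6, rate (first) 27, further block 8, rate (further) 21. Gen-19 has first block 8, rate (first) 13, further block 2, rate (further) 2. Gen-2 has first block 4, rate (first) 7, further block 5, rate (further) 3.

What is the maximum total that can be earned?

Treat each block as its own option and order by rate: Gen-12/tier1 27 > Gen-12/tier2 21 > Gen-22/tier1 19 > Gen-1/tier1 15 > Gen-1/tier2 14 > Gen-19/tier1 13 > Gen-22/tier2 10 > Gen-2/tier1 7 > Gen-2/tier2 3 > Gen-19/tier2 2.
Gen-12 tier1 at 27: fill all 6 — 14 left.
Fill Gen-12 tier2 block (8 at 21) — 6 left.
Fill Gen-22 tier1 block (2 at 19) — 4 left.
Gen-1/tier1: +4 of 10 at 15; pool empty.
Total = 27×6 + 21×8 + 19×2 + 15×4 = 428.

428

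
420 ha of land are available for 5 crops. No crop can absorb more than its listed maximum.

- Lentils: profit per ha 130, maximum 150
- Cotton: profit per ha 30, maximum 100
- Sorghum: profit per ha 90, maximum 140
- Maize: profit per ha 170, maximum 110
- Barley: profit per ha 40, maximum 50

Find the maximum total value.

51600

Order the crops by profit per ha: Maize 170 > Lentils 130 > Sorghum 90 > Barley 40 > Cotton 30.
Give Maize 110 to hit its cap of 110 ; 310 left.
Lentils takes 150 to reach its cap of 150 ; 160 left.
Sorghum: +140 to 140 (cap) ; 20 left.
Barley: +20 (room for 50) → 20. Pool exhausted.
Total = 130×150 + 90×140 + 170×110 + 40×20 = 51600.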